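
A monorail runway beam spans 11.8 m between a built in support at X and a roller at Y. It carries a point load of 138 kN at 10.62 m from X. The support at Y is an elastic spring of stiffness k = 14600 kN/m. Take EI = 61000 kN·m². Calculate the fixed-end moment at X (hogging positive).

M_X = 91.09 kN·m

Take the reaction at Y as the redundant and release it; the primary structure is a cantilever fixed at X.
Downward deflection at the released point Y due to the loads:
  point load 138 at a = 10.62: Pa²(3L − a)/(6EI) = 64280/EI
Tip deflection under a unit load at Y: L³/(3EI) = 547.7/EI.
With EI = 61000 kN·m²: δ_0 = 1.0538 m and δ_{YY} = 0.008978 m/kN.
Compatibility — the spring shortens by R_Y/k under the reaction it provides: δ_0 − R_Y·δ_{YY} = R_Y/k. With 1/k = 0.000068 m/kN, R_Y = δ_0 / (δ_{YY} + 1/k) = 1.0538 / (0.008978 + 0.000068) = 116.5 kN.
Moment equilibrium about X: M_X = Σ(load moments about X) − R_Y·L = 1466 − 116.5×11.8 = 91.09 kN·m.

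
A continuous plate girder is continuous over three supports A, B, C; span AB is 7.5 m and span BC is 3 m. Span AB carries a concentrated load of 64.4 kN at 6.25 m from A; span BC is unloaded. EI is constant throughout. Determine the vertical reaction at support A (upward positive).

Take M_B as the redundant. Released structure: two simple spans AB and BC with a hinge at B.
Rotations at B on the released spans (each span's end-slope, ×1/EI):
  span AB: point load 64.4 at a = 6.25: Pab(L + a)/(6LEI) = 153.7/EI
  relative rotation θ_0 = (153.7 + 0)/EI = 153.7/EI
A unit hogging moment at B produces rotation L₁/(3EI) + L₂/(3EI) = 3.5/EI.
Slope continuity at B: θ_0 = M_B·3.5/EI, so M_B = 153.7/3.5 = 43.92 kN·m (hogging).
Span AB, ΣM about A with M_B applied at B: R_B^{AB}·7.5 = 402.5 + 43.92, so R_B^{AB} = 59.52 kN and R_A = 64.4 − 59.52 = 4.877 kN.

R_A = 4.877 kN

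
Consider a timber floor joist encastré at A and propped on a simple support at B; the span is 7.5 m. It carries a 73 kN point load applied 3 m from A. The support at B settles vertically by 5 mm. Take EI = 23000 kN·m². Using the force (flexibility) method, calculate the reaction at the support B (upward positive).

R_B = 14.37 kN

Remove the prop at B; the released (primary) structure is a cantilever built in at A.
Free-end deflection of the primary structure under the applied loading (downward +):
  point load 73 at a = 3: Pa²(3L − a)/(6EI) = 2135/EI
Tip deflection under a unit load at B: L³/(3EI) = 140.6/EI.
With EI = 23000 kN·m²: δ_0 = 0.092837 m and δ_{BB} = 0.006114 m/kN.
Compatibility — the beam at B must follow the support down by 0.005 m: δ_0 − R_B·δ_{BB} = 0.005, so R_B = (0.092837 − 0.005)/0.006114 = 14.37 kN.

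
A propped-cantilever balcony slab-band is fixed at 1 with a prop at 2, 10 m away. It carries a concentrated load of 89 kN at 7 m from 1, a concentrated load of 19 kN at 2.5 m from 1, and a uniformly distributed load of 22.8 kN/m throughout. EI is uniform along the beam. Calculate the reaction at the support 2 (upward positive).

Take the reaction at 2 as the redundant and release it; the primary structure is a cantilever fixed at 1.
Primary-structure tip deflection at 2 by superposition:
  point load 89 at a = 7: Pa²(3L − a)/(6EI) = 16717/EI
  point load 19 at a = 2.5: Pa²(3L − a)/(6EI) = 544.3/EI
  UDL 22.8: wL⁴/(8EI) = 28500/EI
  δ_0 = 45761/EI
Flexibility coefficient — unit upward force at 2: δ_{22} = L³/(3EI) = 333.3/EI.
The prop prevents deflection at 2: R_2 = δ_0/δ_{22} = 45761/333.3 = 137.3 kN.

R_2 = 137.3 kN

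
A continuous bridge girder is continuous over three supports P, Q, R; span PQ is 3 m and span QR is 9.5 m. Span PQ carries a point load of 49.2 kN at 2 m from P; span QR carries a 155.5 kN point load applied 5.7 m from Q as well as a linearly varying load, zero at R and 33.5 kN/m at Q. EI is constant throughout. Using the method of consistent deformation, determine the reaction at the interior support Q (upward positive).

Take M_Q as the redundant. Released structure: two simple spans PQ and QR with a hinge at Q.
End slopes at the hinge Q, treating each span as simply supported:
  span PQ: point load 49.2 at a = 2: Pab(L + a)/(6LEI) = 27.33/EI
  span QR: point load 155.5 at a = 5.7: Pab(L + b)/(6LEI) = 785.9/EI
  span QR: triangular load, peak 33.5: w₀L³/(45EI) = 638.3/EI
  relative rotation θ_0 = (27.33 + 1424)/EI = 1451/EI
A unit hogging moment at Q produces rotation L₁/(3EI) + L₂/(3EI) = 4.167/EI.
Compatibility: M_Q·(L₁+L₂)/(3EI) = θ_0, giving M_Q = 348.4 kN·m (hogging).
Span PQ, ΣM about P with M_Q applied at Q: R_Q^{PQ}·3 = 98.4 + 348.4, so R_Q^{PQ} = 148.9 kN and R_P = 49.2 − 148.9 = -99.72 kN.
Span QR, ΣM about R: R_Q^{QR}·9.5 = 1599 + 348.4, so R_Q^{QR} = 205 kN and R_R = 314.6 − 205 = 109.7 kN.
R_Q = 148.9 + 205 = 353.9 kN.

R_Q = 353.9 kN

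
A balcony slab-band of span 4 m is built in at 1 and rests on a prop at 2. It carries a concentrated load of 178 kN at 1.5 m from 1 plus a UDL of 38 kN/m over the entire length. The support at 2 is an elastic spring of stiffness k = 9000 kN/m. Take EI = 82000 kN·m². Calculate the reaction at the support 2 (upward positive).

Remove the prop at 2; the released (primary) structure is a cantilever built in at 1.
Free-end deflection of the primary structure under the applied loading (downward +):
  point load 178 at a = 1.5: Pa²(3L − a)/(6EI) = 700.9/EI
  UDL 38: wL⁴/(8EI) = 1216/EI
  δ_0 = 1917/EI
Tip deflection under a unit load at 2: L³/(3EI) = 21.33/EI.
With EI = 82000 kN·m²: δ_0 = 0.023377 m and δ_{22} = 0.00026 m/kN.
Compatibility — the spring shortens by R_2/k under the reaction it provides: δ_0 − R_2·δ_{22} = R_2/k. With 1/k = 0.000111 m/kN, R_2 = δ_0 / (δ_{22} + 1/k) = 0.023377 / (0.00026 + 0.000111) = 62.96 kN.

R_2 = 62.96 kN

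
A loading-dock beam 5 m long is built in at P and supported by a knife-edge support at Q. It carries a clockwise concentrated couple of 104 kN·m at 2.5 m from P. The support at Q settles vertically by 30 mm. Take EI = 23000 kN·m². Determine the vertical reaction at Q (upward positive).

R_Q = 6.84 kN

Take the reaction at Q as the redundant and release it; the primary structure is a cantilever fixed at P.
Downward deflection at the released point Q due to the loads:
  clockwise couple 104 at a = 2.5: M₀a(2L − a)/(2EI) = 975/EI
Flexibility coefficient — unit upward force at Q: δ_{QQ} = L³/(3EI) = 41.67/EI.
With EI = 23000 kN·m²: δ_0 = 0.042391 m and δ_{QQ} = 0.001812 m/kN.
Compatibility — the beam at Q must follow the support down by 0.03 m: δ_0 − R_Q·δ_{QQ} = 0.03, so R_Q = (0.042391 − 0.03)/0.001812 = 6.84 kN.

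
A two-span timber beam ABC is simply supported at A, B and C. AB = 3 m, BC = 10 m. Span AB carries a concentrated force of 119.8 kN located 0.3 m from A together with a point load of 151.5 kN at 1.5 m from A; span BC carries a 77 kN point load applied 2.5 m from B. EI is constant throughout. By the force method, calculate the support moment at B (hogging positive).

Release continuity at B by inserting a hinge; the redundant is the internal moment M_B. The primary structure is two simply-supported spans AB and BC.
End slopes at the hinge B, treating each span as simply supported:
  span AB: point load 119.8 at a = 0.3: Pab(L + a)/(6LEI) = 17.79/EI
  span AB: point load 151.5 at a = 1.5: Pab(L + a)/(6LEI) = 85.22/EI
  span BC: point load 77 at a = 2.5: Pab(L + b)/(6LEI) = 421.1/EI
  relative rotation θ_0 = (103 + 421.1)/EI = 524.1/EI
A unit hogging moment at B produces rotation L₁/(3EI) + L₂/(3EI) = 4.333/EI.
Slope continuity at B: θ_0 = M_B·4.333/EI, so M_B = 524.1/4.333 = 120.9 kN·m (hogging).

M_B = 120.9 kN·m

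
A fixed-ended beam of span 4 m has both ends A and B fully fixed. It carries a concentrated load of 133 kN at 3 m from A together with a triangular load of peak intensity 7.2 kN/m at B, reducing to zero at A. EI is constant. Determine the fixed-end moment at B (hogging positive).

Take the two fixed-end moments M_A, M_B as redundants; the released structure is the simple span AB.
Simple-span end rotations at A and B under the given loads:
  at A: point load 133 at a = 3: Pab(L + b)/(6LEI) = 83.12/EI
  at B: point load 133 at a = 3: Pab(L + a)/(6LEI) = 116.4/EI
  at A: triangular load, peak 7.2: 7w₀L³/(360EI) = 8.96/EI
  at B: triangular load, peak 7.2: w₀L³/(45EI) = 10.24/EI
  θ_A0 = 92.08/EI,  θ_B0 = 126.6/EI
Flexibility coefficients: a unit moment at one end gives L/(3EI) there and L/(6EI) at the far end, so f₁₁ = f₂₂ = 1.333/EI and f₁₂ = f₂₁ = 0.6667/EI.
Compatibility — zero rotation at each built-in end:
  1.333 M_A + 0.6667 M_B = 92.08
  0.6667 M_A + 1.333 M_B = 126.6
Solving the pair gives M_A = 28.78 kN·m and M_B = 80.57 kN·m (hogging).

M_B = 80.57 kN·m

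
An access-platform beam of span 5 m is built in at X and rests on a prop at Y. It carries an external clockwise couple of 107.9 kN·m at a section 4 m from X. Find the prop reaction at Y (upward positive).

R_Y = 31.08 kN

Choose R_Y as the redundant. The primary structure is the cantilever fixed at X.
Primary-structure tip deflection at Y by superposition:
  clockwise couple 107.9 at a = 4: M₀a(2L − a)/(2EI) = 1295/EI
Tip deflection under a unit load at Y: L³/(3EI) = 41.67/EI.
The prop prevents deflection at Y: R_Y = δ_0/δ_{YY} = 1295/41.67 = 31.08 kN.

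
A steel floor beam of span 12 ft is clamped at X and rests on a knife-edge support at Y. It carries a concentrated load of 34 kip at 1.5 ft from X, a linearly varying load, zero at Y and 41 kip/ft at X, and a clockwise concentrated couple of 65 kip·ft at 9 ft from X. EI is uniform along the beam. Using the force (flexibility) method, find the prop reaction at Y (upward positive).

Remove the prop at Y; the released (primary) structure is a cantilever built in at X.
Deflection at Y on the released cantilever, summing each load's contribution:
  point load 34 at a = 1.5: Pa²(3L − a)/(6EI) = 439.9/EI
  triangular load, peak 41 at the fixed end: w₀L⁴/(30EI) = 28339/EI
  clockwise couple 65 at a = 9: M₀a(2L − a)/(2EI) = 4388/EI
  δ_0 = 33167/EI
Flexibility coefficient — unit upward force at Y: δ_{YY} = L³/(3EI) = 576/EI.
The prop prevents deflection at Y: R_Y = δ_0/δ_{YY} = 33167/576 = 57.58 kip.

R_Y = 57.58 kip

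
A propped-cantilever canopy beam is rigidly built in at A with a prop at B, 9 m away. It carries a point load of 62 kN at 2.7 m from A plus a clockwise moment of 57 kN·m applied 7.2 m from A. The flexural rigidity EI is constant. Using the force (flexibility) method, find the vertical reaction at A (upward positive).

R_A = 45.35 kN

Choose R_B as the redundant. The primary structure is the cantilever fixed at A.
Deflection at B on the released cantilever, summing each load's contribution:
  point load 62 at a = 2.7: Pa²(3L − a)/(6EI) = 1831/EI
  clockwise couple 57 at a = 7.2: M₀a(2L − a)/(2EI) = 2216/EI
  δ_0 = 4047/EI
Flexibility coefficient — unit upward force at B: δ_{BB} = L³/(3EI) = 243/EI.
Compatibility at B: δ_0 − R_B·δ_{BB} = 0, so R_B = 4047/243 = 16.65 kN.
Vertical equilibrium: R_A = ΣP − R_B = 62 − 16.65 = 45.35 kN.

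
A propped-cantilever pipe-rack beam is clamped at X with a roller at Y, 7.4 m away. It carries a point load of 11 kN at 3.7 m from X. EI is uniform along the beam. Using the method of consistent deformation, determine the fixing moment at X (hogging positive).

M_X = 15.26 kN·m

Choose R_Y as the redundant. The primary structure is the cantilever fixed at X.
Free-end deflection of the primary structure under the applied loading (downward +):
  point load 11 at a = 3.7: Pa²(3L − a)/(6EI) = 464.3/EI
Tip deflection under a unit load at Y: L³/(3EI) = 135.1/EI.
Compatibility at Y: δ_0 − R_Y·δ_{YY} = 0, so R_Y = 464.3/135.1 = 3.438 kN.
Moment equilibrium about X: M_X = Σ(load moments about X) − R_Y·L = 40.7 − 3.438×7.4 = 15.26 kN·m.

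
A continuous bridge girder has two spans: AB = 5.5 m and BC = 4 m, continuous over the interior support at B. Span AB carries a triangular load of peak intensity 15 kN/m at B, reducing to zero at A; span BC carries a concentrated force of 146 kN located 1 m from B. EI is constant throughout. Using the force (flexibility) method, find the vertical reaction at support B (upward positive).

R_B = 162 kN

Release continuity at B by inserting a hinge; the redundant is the internal moment M_B. The primary structure is two simply-supported spans AB and BC.
Discontinuity in slope at B on the released structure — sum the simple-span end rotations:
  span AB: triangular load, peak 15: w₀L³/(45EI) = 55.46/EI
  span BC: point load 146 at a = 1: Pab(L + b)/(6LEI) = 127.8/EI
  relative rotation θ_0 = (55.46 + 127.8)/EI = 183.2/EI
A unit hogging moment at B produces rotation L₁/(3EI) + L₂/(3EI) = 3.167/EI.
Slope continuity at B: θ_0 = M_B·3.167/EI, so M_B = 183.2/3.167 = 57.86 kN·m (hogging).
Span AB, ΣM about A with M_B applied at B: R_B^{AB}·5.5 = 151.2 + 57.86, so R_B^{AB} = 38.02 kN and R_A = 41.25 − 38.02 = 3.231 kN.
Span BC, ΣM about C: R_B^{BC}·4 = 438 + 57.86, so R_B^{BC} = 124 kN and R_C = 146 − 124 = 22.04 kN.
R_B = 38.02 + 124 = 162 kN.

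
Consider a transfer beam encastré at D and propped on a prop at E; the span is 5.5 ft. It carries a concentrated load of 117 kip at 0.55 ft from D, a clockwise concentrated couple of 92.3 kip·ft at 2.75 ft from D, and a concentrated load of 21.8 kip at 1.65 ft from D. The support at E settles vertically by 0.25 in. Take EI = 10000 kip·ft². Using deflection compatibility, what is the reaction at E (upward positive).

R_E = 19.47 kip

Choose R_E as the redundant. The primary structure is the cantilever fixed at D.
Primary-structure tip deflection at E by superposition:
  point load 117 at a = 0.55: Pa²(3L − a)/(6EI) = 94.09/EI
  clockwise couple 92.3 at a = 2.75: M₀a(2L − a)/(2EI) = 1047/EI
  point load 21.8 at a = 1.65: Pa²(3L − a)/(6EI) = 146.9/EI
  δ_0 = 1288/EI
Tip deflection under a unit load at E: L³/(3EI) = 55.46/EI.
With EI = 10000 kip·ft²: δ_0 = 0.1288 ft and δ_{EE} = 0.005546 ft/kip.
Compatibility — the beam at E must follow the support down by 0.02083 ft: δ_0 − R_E·δ_{EE} = 0.02083, so R_E = (0.1288 − 0.02083)/0.005546 = 19.47 kip.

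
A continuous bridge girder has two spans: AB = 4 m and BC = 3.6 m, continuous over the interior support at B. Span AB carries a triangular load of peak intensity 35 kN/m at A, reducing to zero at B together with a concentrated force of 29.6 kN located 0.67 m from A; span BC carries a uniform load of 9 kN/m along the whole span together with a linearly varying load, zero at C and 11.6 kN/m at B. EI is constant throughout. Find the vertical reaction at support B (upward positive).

Release continuity at B by inserting a hinge; the redundant is the internal moment M_B. The primary structure is two simply-supported spans AB and BC.
Discontinuity in slope at B on the released structure — sum the simple-span end rotations:
  span AB: triangular load, peak 35: 7w₀L³/(360EI) = 43.56/EI
  span AB: point load 29.6 at a = 0.67: Pab(L + a)/(6LEI) = 12.85/EI
  span BC: UDL 9: wL³/(24EI) = 17.5/EI
  span BC: triangular load, peak 11.6: w₀L³/(45EI) = 12.03/EI
  relative rotation θ_0 = (56.41 + 29.52)/EI = 85.93/EI
A unit hogging moment at B produces rotation L₁/(3EI) + L₂/(3EI) = 2.533/EI.
Slope continuity at B: θ_0 = M_B·2.533/EI, so M_B = 85.93/2.533 = 33.92 kN·m (hogging).
Span AB, ΣM about A with M_B applied at B: R_B^{AB}·4 = 113.2 + 33.92, so R_B^{AB} = 36.77 kN and R_A = 99.6 − 36.77 = 62.83 kN.
Span BC, ΣM about C: R_B^{BC}·3.6 = 108.4 + 33.92, so R_B^{BC} = 39.54 kN and R_C = 53.28 − 39.54 = 13.74 kN.
R_B = 36.77 + 39.54 = 76.31 kN.

R_B = 76.31 kN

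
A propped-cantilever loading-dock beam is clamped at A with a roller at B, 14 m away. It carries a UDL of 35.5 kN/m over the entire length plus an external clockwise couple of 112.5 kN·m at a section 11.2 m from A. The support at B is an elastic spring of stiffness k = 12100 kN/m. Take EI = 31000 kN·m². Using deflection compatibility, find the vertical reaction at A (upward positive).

R_A = 299.6 kN

Remove the prop at B; the released (primary) structure is a cantilever built in at A.
Primary-structure tip deflection at B by superposition:
  UDL 35.5: wL⁴/(8EI) = 170471/EI
  clockwise couple 112.5 at a = 11.2: M₀a(2L − a)/(2EI) = 10584/EI
  δ_0 = 181055/EI
Tip deflection under a unit load at B: L³/(3EI) = 914.7/EI.
With EI = 31000 kN·m²: δ_0 = 5.8405 m and δ_{BB} = 0.029505 m/kN.
Compatibility — the spring shortens by R_B/k under the reaction it provides: δ_0 − R_B·δ_{BB} = R_B/k. With 1/k = 0.000083 m/kN, R_B = δ_0 / (δ_{BB} + 1/k) = 5.8405 / (0.029505 + 0.000083) = 197.4 kN.
Vertical equilibrium: R_A = ΣP − R_B = 497 − 197.4 = 299.6 kN.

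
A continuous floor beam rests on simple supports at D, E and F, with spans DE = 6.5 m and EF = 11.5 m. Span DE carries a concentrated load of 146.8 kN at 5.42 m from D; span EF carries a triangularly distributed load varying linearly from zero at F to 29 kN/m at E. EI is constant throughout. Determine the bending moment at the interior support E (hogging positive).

Release continuity at E by inserting a hinge; the redundant is the internal moment M_E. The primary structure is two simply-supported spans DE and EF.
Rotations at E on the released spans (each span's end-slope, ×1/EI):
  span DE: point load 146.8 at a = 5.42: Pab(L + a)/(6LEI) = 262.6/EI
  span EF: triangular load, peak 29: w₀L³/(45EI) = 980.1/EI
  relative rotation θ_0 = (262.6 + 980.1)/EI = 1243/EI
A unit hogging moment at E produces rotation L₁/(3EI) + L₂/(3EI) = 6/EI.
Slope continuity at E: θ_0 = M_E·6/EI, so M_E = 1243/6 = 207.1 kN·m (hogging).

M_E = 207.1 kN·m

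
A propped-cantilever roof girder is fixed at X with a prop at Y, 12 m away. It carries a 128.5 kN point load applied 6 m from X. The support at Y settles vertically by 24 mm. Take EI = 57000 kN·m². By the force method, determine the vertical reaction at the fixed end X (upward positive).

R_X = 90.72 kN

Remove the prop at Y; the released (primary) structure is a cantilever built in at X.
Primary-structure tip deflection at Y by superposition:
  point load 128.5 at a = 6: Pa²(3L − a)/(6EI) = 23130/EI
Flexibility coefficient — unit upward force at Y: δ_{YY} = L³/(3EI) = 576/EI.
With EI = 57000 kN·m²: δ_0 = 0.40579 m and δ_{YY} = 0.010105 m/kN.
Compatibility — the beam at Y must follow the support down by 0.024 m: δ_0 − R_Y·δ_{YY} = 0.024, so R_Y = (0.40579 − 0.024)/0.010105 = 37.78 kN.
Vertical equilibrium: R_X = ΣP − R_Y = 128.5 − 37.78 = 90.72 kN.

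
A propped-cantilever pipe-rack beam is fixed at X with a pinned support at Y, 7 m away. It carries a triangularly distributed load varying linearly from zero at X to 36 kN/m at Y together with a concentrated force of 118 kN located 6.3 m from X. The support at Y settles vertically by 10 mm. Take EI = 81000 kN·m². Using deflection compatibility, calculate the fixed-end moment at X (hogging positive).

M_X = 193.4 kN·m

Take the reaction at Y as the redundant and release it; the primary structure is a cantilever fixed at X.
Downward deflection at the released point Y due to the loads:
  triangular load, peak 36 at the free end: 11w₀L⁴/(120EI) = 7923/EI
  point load 118 at a = 6.3: Pa²(3L − a)/(6EI) = 11474/EI
  δ_0 = 19398/EI
Tip deflection under a unit load at Y: L³/(3EI) = 114.3/EI.
With EI = 81000 kN·m²: δ_0 = 0.23948 m and δ_{YY} = 0.001412 m/kN.
Compatibility — the beam at Y must follow the support down by 0.01 m: δ_0 − R_Y·δ_{YY} = 0.01, so R_Y = (0.23948 − 0.01)/0.001412 = 162.6 kN.
Moment equilibrium about X: M_X = Σ(load moments about X) − R_Y·L = 1331 − 162.6×7 = 193.4 kN·m.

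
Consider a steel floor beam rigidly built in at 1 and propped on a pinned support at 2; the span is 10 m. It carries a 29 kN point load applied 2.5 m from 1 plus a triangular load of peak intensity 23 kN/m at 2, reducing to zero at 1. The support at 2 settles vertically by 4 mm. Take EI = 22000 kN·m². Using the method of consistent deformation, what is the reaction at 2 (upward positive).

Take the reaction at 2 as the redundant and release it; the primary structure is a cantilever fixed at 1.
Free-end deflection of the primary structure under the applied loading (downward +):
  point load 29 at a = 2.5: Pa²(3L − a)/(6EI) = 830.7/EI
  triangular load, peak 23 at the free end: 11w₀L⁴/(120EI) = 21083/EI
  δ_0 = 21914/EI
Flexibility coefficient — unit upward force at 2: δ_{22} = L³/(3EI) = 333.3/EI.
With EI = 22000 kN·m²: δ_0 = 0.99609 m and δ_{22} = 0.015152 m/kN.
Compatibility — the beam at 2 must follow the support down by 0.004 m: δ_0 − R_2·δ_{22} = 0.004, so R_2 = (0.99609 − 0.004)/0.015152 = 65.48 kN.

R_2 = 65.48 kN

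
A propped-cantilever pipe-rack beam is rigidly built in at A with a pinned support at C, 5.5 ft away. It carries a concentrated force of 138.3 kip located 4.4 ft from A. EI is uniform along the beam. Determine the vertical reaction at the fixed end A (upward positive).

R_A = 40.94 kip

Choose R_C as the redundant. The primary structure is the cantilever fixed at A.
Downward deflection at the released point C due to the loads:
  point load 138.3 at a = 4.4: Pa²(3L − a)/(6EI) = 5400/EI
Flexibility coefficient — unit upward force at C: δ_{CC} = L³/(3EI) = 55.46/EI.
Compatibility at C: δ_0 − R_C·δ_{CC} = 0, so R_C = 5400/55.46 = 97.36 kip.
Vertical equilibrium: R_A = ΣP − R_C = 138.3 − 97.36 = 40.94 kip.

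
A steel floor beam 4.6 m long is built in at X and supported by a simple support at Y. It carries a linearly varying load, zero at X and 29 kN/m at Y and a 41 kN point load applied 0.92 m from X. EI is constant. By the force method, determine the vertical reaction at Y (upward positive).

R_Y = 38.98 kN

Take the reaction at Y as the redundant and release it; the primary structure is a cantilever fixed at X.
Primary-structure tip deflection at Y by superposition:
  triangular load, peak 29 at the free end: 11w₀L⁴/(120EI) = 1190/EI
  point load 41 at a = 0.92: Pa²(3L − a)/(6EI) = 74.49/EI
  δ_0 = 1265/EI
Tip deflection under a unit load at Y: L³/(3EI) = 32.45/EI.
The prop prevents deflection at Y: R_Y = δ_0/δ_{YY} = 1265/32.45 = 38.98 kN.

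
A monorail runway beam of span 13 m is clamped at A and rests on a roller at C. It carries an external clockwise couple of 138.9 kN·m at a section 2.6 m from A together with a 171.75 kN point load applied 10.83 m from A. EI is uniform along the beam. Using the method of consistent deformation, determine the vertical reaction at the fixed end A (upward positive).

Take the reaction at C as the redundant and release it; the primary structure is a cantilever fixed at A.
Downward deflection at the released point C due to the loads:
  clockwise couple 138.9 at a = 2.6: M₀a(2L − a)/(2EI) = 4225/EI
  point load 171.75 at a = 10.83: Pa²(3L − a)/(6EI) = 94578/EI
  δ_0 = 98803/EI
Tip deflection under a unit load at C: L³/(3EI) = 732.3/EI.
The prop prevents deflection at C: R_C = δ_0/δ_{CC} = 98803/732.3 = 134.9 kN.
Vertical equilibrium: R_A = ΣP − R_C = 171.8 − 134.9 = 36.83 kN.

R_A = 36.83 kN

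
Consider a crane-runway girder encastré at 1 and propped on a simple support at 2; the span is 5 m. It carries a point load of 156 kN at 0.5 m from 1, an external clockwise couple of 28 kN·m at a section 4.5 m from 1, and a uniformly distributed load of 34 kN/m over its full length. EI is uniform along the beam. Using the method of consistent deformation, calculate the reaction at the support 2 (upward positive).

Choose R_2 as the redundant. The primary structure is the cantilever fixed at 1.
Free-end deflection of the primary structure under the applied loading (downward +):
  point load 156 at a = 0.5: Pa²(3L − a)/(6EI) = 94.25/EI
  clockwise couple 28 at a = 4.5: M₀a(2L − a)/(2EI) = 346.5/EI
  UDL 34: wL⁴/(8EI) = 2656/EI
  δ_0 = 3097/EI
Flexibility coefficient — unit upward force at 2: δ_{22} = L³/(3EI) = 41.67/EI.
The prop prevents deflection at 2: R_2 = δ_0/δ_{22} = 3097/41.67 = 74.33 kN.

R_2 = 74.33 kN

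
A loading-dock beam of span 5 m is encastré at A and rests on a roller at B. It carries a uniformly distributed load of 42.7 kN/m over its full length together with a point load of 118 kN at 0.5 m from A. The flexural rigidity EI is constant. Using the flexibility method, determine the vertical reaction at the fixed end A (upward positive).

R_A = 249.7 kN

Choose R_B as the redundant. The primary structure is the cantilever fixed at A.
Deflection at B on the released cantilever, summing each load's contribution:
  UDL 42.7: wL⁴/(8EI) = 3336/EI
  point load 118 at a = 0.5: Pa²(3L − a)/(6EI) = 71.29/EI
  δ_0 = 3407/EI
Flexibility coefficient — unit upward force at B: δ_{BB} = L³/(3EI) = 41.67/EI.
Compatibility at B: δ_0 − R_B·δ_{BB} = 0, so R_B = 3407/41.67 = 81.77 kN.
Vertical equilibrium: R_A = ΣP − R_B = 331.5 − 81.77 = 249.7 kN.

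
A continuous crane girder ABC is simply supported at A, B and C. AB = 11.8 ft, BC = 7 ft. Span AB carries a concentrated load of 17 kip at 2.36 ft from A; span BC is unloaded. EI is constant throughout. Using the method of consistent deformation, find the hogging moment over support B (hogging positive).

M_B = 12.09 kip·ft

Release continuity at B by inserting a hinge; the redundant is the internal moment M_B. The primary structure is two simply-supported spans AB and BC.
End slopes at the hinge B, treating each span as simply supported:
  span AB: point load 17 at a = 2.36: Pab(L + a)/(6LEI) = 75.75/EI
  relative rotation θ_0 = (75.75 + 0)/EI = 75.75/EI
A unit hogging moment at B produces rotation L₁/(3EI) + L₂/(3EI) = 6.267/EI.
Compatibility: M_B·(L₁+L₂)/(3EI) = θ_0, giving M_B = 12.09 kip·ft (hogging).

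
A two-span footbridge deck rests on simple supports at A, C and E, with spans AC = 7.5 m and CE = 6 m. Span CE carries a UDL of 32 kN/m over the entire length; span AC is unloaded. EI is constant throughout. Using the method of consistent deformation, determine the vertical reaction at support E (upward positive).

Insert a hinge at C; M_C is the redundant, and each span becomes simply supported.
End slopes at the hinge C, treating each span as simply supported:
  span CE: UDL 32: wL³/(24EI) = 288/EI
  relative rotation θ_0 = (0 + 288)/EI = 288/EI
A unit hogging moment at C produces rotation L₁/(3EI) + L₂/(3EI) = 4.5/EI.
Compatibility: M_C·(L₁+L₂)/(3EI) = θ_0, giving M_C = 64 kN·m (hogging).
Span CE, ΣM about E: R_C^{CE}·6 = 576 + 64, so R_C^{CE} = 106.7 kN and R_E = 192 − 106.7 = 85.33 kN.

R_E = 85.33 kN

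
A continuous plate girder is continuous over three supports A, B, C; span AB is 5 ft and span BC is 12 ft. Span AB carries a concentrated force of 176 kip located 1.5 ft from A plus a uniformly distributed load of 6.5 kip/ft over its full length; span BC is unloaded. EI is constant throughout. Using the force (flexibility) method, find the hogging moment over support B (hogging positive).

Insert a hinge at B; M_B is the redundant, and each span becomes simply supported.
Rotations at B on the released spans (each span's end-slope, ×1/EI):
  span AB: point load 176 at a = 1.5: Pab(L + a)/(6LEI) = 200.2/EI
  span AB: UDL 6.5: wL³/(24EI) = 33.85/EI
  relative rotation θ_0 = (234.1 + 0)/EI = 234.1/EI
A unit hogging moment at B produces rotation L₁/(3EI) + L₂/(3EI) = 5.667/EI.
Compatibility: M_B·(L₁+L₂)/(3EI) = θ_0, giving M_B = 41.3 kip·ft (hogging).

M_B = 41.3 kip·ft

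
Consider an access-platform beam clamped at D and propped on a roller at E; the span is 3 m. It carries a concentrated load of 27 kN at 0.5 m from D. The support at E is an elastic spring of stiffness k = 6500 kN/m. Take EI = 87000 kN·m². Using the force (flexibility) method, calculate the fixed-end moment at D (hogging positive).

Choose R_E as the redundant. The primary structure is the cantilever fixed at D.
Primary-structure tip deflection at E by superposition:
  point load 27 at a = 0.5: Pa²(3L − a)/(6EI) = 9.562/EI
Flexibility coefficient — unit upward force at E: δ_{EE} = L³/(3EI) = 9/EI.
With EI = 87000 kN·m²: δ_0 = 0.00011 m and δ_{EE} = 0.000103 m/kN.
Compatibility — the spring shortens by R_E/k under the reaction it provides: δ_0 − R_E·δ_{EE} = R_E/k. With 1/k = 0.000154 m/kN, R_E = δ_0 / (δ_{EE} + 1/k) = 0.00011 / (0.000103 + 0.000154) = 0.4272 kN.
Moment equilibrium about D: M_D = Σ(load moments about D) − R_E·L = 13.5 − 0.4272×3 = 12.22 kN·m.

M_D = 12.22 kN·m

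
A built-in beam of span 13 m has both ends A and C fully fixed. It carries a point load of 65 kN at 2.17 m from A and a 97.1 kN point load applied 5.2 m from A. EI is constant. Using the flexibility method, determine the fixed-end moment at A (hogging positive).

M_A = 279.7 kN·m

Release both end moments; the primary structure is a simply-supported span AC with redundants M_A and M_C.
Simple-span end rotations at A and C under the given loads:
  at A: point load 65 at a = 2.17: Pab(L + b)/(6LEI) = 466.7/EI
  at C: point load 65 at a = 2.17: Pab(L + a)/(6LEI) = 297.1/EI
  at A: point load 97.1 at a = 5.2: Pab(L + b)/(6LEI) = 1050/EI
  at C: point load 97.1 at a = 5.2: Pab(L + a)/(6LEI) = 919/EI
  θ_A0 = 1517/EI,  θ_C0 = 1216/EI
Flexibility coefficients: a unit moment at one end gives L/(3EI) there and L/(6EI) at the far end, so f₁₁ = f₂₂ = 4.333/EI and f₁₂ = f₂₁ = 2.167/EI.
Compatibility — zero rotation at each built-in end:
  4.333 M_A + 2.167 M_C = 1517
  2.167 M_A + 4.333 M_C = 1216
Solving the pair gives M_A = 279.7 kN·m and M_C = 140.8 kN·m (hogging).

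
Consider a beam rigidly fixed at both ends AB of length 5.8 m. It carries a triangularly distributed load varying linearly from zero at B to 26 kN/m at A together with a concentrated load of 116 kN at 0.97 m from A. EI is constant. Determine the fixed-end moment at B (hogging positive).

M_B = 44.83 kN·m

Release both end moments; the primary structure is a simply-supported span AB with redundants M_A and M_B.
End rotations of the released simple span under the applied load (×1/EI):
  at A: triangular load, peak 26: w₀L³/(45EI) = 112.7/EI
  at B: triangular load, peak 26: 7w₀L³/(360EI) = 98.64/EI
  at A: point load 116 at a = 0.97: Pab(L + b)/(6LEI) = 166/EI
  at B: point load 116 at a = 0.97: Pab(L + a)/(6LEI) = 105.7/EI
  θ_A0 = 278.7/EI,  θ_B0 = 204.4/EI
Flexibility coefficients: a unit moment at one end gives L/(3EI) there and L/(6EI) at the far end, so f₁₁ = f₂₂ = 1.933/EI and f₁₂ = f₂₁ = 0.9667/EI.
Compatibility — zero rotation at each built-in end:
  1.933 M_A + 0.9667 M_B = 278.7
  0.9667 M_A + 1.933 M_B = 204.4
Solving the pair gives M_A = 121.8 kN·m and M_B = 44.83 kN·m (hogging).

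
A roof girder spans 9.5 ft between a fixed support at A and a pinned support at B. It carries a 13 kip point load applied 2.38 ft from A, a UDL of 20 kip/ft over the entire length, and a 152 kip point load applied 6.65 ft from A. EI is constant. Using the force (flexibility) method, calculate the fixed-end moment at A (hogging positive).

M_A = 443 kip·ft

Remove the prop at B; the released (primary) structure is a cantilever built in at A.
Downward deflection at the released point B due to the loads:
  point load 13 at a = 2.38: Pa²(3L − a)/(6EI) = 320.6/EI
  UDL 20: wL⁴/(8EI) = 20363/EI
  point load 152 at a = 6.65: Pa²(3L − a)/(6EI) = 24479/EI
  δ_0 = 45162/EI
Tip deflection under a unit load at B: L³/(3EI) = 285.8/EI.
Compatibility at B: δ_0 − R_B·δ_{BB} = 0, so R_B = 45162/285.8 = 158 kip.
Moment equilibrium about A: M_A = Σ(load moments about A) − R_B·L = 1944 − 158×9.5 = 443 kip·ft.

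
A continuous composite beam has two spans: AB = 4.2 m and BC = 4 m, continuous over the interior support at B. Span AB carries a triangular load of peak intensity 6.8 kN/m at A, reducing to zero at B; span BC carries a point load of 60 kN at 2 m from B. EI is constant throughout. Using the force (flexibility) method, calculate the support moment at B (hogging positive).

M_B = 25.54 kN·m

Insert a hinge at B; M_B is the redundant, and each span becomes simply supported.
Rotations at B on the released spans (each span's end-slope, ×1/EI):
  span AB: triangular load, peak 6.8: 7w₀L³/(360EI) = 9.796/EI
  span BC: point load 60 at a = 2: Pab(L + b)/(6LEI) = 60/EI
  relative rotation θ_0 = (9.796 + 60)/EI = 69.8/EI
A unit hogging moment at B produces rotation L₁/(3EI) + L₂/(3EI) = 2.733/EI.
Compatibility: M_B·(L₁+L₂)/(3EI) = θ_0, giving M_B = 25.54 kN·m (hogging).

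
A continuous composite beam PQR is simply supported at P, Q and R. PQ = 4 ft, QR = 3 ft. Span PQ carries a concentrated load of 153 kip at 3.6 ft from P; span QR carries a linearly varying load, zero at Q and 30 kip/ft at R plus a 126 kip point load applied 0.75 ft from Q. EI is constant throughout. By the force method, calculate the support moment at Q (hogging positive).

M_Q = 63.23 kip·ft

Release continuity at Q by inserting a hinge; the redundant is the internal moment M_Q. The primary structure is two simply-supported spans PQ and QR.
Rotations at Q on the released spans (each span's end-slope, ×1/EI):
  span PQ: point load 153 at a = 3.6: Pab(L + a)/(6LEI) = 69.77/EI
  span QR: triangular load, peak 30: 7w₀L³/(360EI) = 15.75/EI
  span QR: point load 126 at a = 0.75: Pab(L + b)/(6LEI) = 62.02/EI
  relative rotation θ_0 = (69.77 + 77.77)/EI = 147.5/EI
A unit hogging moment at Q produces rotation L₁/(3EI) + L₂/(3EI) = 2.333/EI.
Compatibility: M_Q·(L₁+L₂)/(3EI) = θ_0, giving M_Q = 63.23 kip·ft (hogging).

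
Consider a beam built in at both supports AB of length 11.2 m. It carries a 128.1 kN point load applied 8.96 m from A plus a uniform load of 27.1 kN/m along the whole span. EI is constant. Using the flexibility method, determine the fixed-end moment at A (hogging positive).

Take the two fixed-end moments M_A, M_B as redundants; the released structure is the simple span AB.
End rotations of the released simple span under the applied load (×1/EI):
  at A: point load 128.1 at a = 8.96: Pab(L + b)/(6LEI) = 514.2/EI
  at B: point load 128.1 at a = 8.96: Pab(L + a)/(6LEI) = 771.3/EI
  at A: UDL 27.1: wL³/(24EI) = 1586/EI
  at B: UDL 27.1: wL³/(24EI) = 1586/EI
  θ_A0 = 2101/EI,  θ_B0 = 2358/EI
Flexibility coefficients: a unit moment at one end gives L/(3EI) there and L/(6EI) at the far end, so f₁₁ = f₂₂ = 3.733/EI and f₁₂ = f₂₁ = 1.867/EI.
Compatibility — zero rotation at each built-in end:
  3.733 M_A + 1.867 M_B = 2101
  1.867 M_A + 3.733 M_B = 2358
Solving the pair gives M_A = 329.2 kN·m and M_B = 466.9 kN·m (hogging).

M_A = 329.2 kN·m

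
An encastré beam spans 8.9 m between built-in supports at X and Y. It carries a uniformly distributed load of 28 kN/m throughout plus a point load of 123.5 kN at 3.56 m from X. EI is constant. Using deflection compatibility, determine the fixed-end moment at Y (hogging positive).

M_Y = 290.3 kN·m

Release both end moments; the primary structure is a simply-supported span XY with redundants M_X and M_Y.
End rotations of the released simple span under the applied load (×1/EI):
  at X: UDL 28: wL³/(24EI) = 822.5/EI
  at Y: UDL 28: wL³/(24EI) = 822.5/EI
  at X: point load 123.5 at a = 3.56: Pab(L + b)/(6LEI) = 626.1/EI
  at Y: point load 123.5 at a = 3.56: Pab(L + a)/(6LEI) = 547.8/EI
  θ_X0 = 1449/EI,  θ_Y0 = 1370/EI
Flexibility coefficients: a unit moment at one end gives L/(3EI) there and L/(6EI) at the far end, so f₁₁ = f₂₂ = 2.967/EI and f₁₂ = f₂₁ = 1.483/EI.
Compatibility — zero rotation at each built-in end:
  2.967 M_X + 1.483 M_Y = 1449
  1.483 M_X + 2.967 M_Y = 1370
Solving the pair gives M_X = 343.1 kN·m and M_Y = 290.3 kN·m (hogging).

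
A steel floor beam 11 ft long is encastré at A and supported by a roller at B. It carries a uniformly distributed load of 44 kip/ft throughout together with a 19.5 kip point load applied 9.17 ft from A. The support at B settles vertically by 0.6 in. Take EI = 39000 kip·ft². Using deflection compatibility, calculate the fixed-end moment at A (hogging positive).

Choose R_B as the redundant. The primary structure is the cantilever fixed at A.
Downward deflection at the released point B due to the loads:
  UDL 44: wL⁴/(8EI) = 80526/EI
  point load 19.5 at a = 9.17: Pa²(3L − a)/(6EI) = 6512/EI
  δ_0 = 87038/EI
Flexibility coefficient — unit upward force at B: δ_{BB} = L³/(3EI) = 443.7/EI.
With EI = 39000 kip·ft²: δ_0 = 2.2317 ft and δ_{BB} = 0.011376 ft/kip.
Compatibility — the beam at B must follow the support down by 0.05 ft: δ_0 − R_B·δ_{BB} = 0.05, so R_B = (2.2317 − 0.05)/0.011376 = 191.8 kip.
Moment equilibrium about A: M_A = Σ(load moments about A) − R_B·L = 2841 − 191.8×11 = 731.2 kip·ft.

M_A = 731.2 kip·ft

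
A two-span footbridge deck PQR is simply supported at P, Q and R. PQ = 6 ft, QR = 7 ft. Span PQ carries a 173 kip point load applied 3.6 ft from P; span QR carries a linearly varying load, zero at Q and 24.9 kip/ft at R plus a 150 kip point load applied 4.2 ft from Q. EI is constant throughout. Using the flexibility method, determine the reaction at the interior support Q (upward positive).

Insert a hinge at Q; M_Q is the redundant, and each span becomes simply supported.
Rotations at Q on the released spans (each span's end-slope, ×1/EI):
  span PQ: point load 173 at a = 3.6: Pab(L + a)/(6LEI) = 398.6/EI
  span QR: triangular load, peak 24.9: 7w₀L³/(360EI) = 166.1/EI
  span QR: point load 150 at a = 4.2: Pab(L + b)/(6LEI) = 411.6/EI
  relative rotation θ_0 = (398.6 + 577.7)/EI = 976.3/EI
A unit hogging moment at Q produces rotation L₁/(3EI) + L₂/(3EI) = 4.333/EI.
Slope continuity at Q: θ_0 = M_Q·4.333/EI, so M_Q = 976.3/4.333 = 225.3 kip·ft (hogging).
Span PQ, ΣM about P with M_Q applied at Q: R_Q^{PQ}·6 = 622.8 + 225.3, so R_Q^{PQ} = 141.3 kip and R_P = 173 − 141.3 = 31.65 kip.
Span QR, ΣM about R: R_Q^{QR}·7 = 623.4 + 225.3, so R_Q^{QR} = 121.2 kip and R_R = 237.2 − 121.2 = 115.9 kip.
R_Q = 141.3 + 121.2 = 262.6 kip.

R_Q = 262.6 kip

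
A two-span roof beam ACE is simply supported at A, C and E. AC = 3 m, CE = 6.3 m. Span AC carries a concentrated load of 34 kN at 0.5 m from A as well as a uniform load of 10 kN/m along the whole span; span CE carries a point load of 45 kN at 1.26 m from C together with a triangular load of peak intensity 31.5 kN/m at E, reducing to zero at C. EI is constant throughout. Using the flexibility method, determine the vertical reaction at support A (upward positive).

R_A = 15.55 kN

Insert a hinge at C; M_C is the redundant, and each span becomes simply supported.
End slopes at the hinge C, treating each span as simply supported:
  span AC: point load 34 at a = 0.5: Pab(L + a)/(6LEI) = 8.264/EI
  span AC: UDL 10: wL³/(24EI) = 11.25/EI
  span CE: point load 45 at a = 1.26: Pab(L + b)/(6LEI) = 85.73/EI
  span CE: triangular load, peak 31.5: 7w₀L³/(360EI) = 153.2/EI
  relative rotation θ_0 = (19.51 + 238.9)/EI = 258.4/EI
A unit hogging moment at C produces rotation L₁/(3EI) + L₂/(3EI) = 3.1/EI.
Compatibility: M_C·(L₁+L₂)/(3EI) = θ_0, giving M_C = 83.35 kN·m (hogging).
Span AC, ΣM about A with M_C applied at C: R_C^{AC}·3 = 62 + 83.35, so R_C^{AC} = 48.45 kN and R_A = 64 − 48.45 = 15.55 kN.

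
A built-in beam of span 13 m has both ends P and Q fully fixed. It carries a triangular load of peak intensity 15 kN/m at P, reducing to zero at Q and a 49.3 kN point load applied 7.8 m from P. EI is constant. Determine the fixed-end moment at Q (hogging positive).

M_Q = 176.8 kN·m

Take the two fixed-end moments M_P, M_Q as redundants; the released structure is the simple span PQ.
End rotations of the released simple span under the applied load (×1/EI):
  at P: triangular load, peak 15: w₀L³/(45EI) = 732.3/EI
  at Q: triangular load, peak 15: 7w₀L³/(360EI) = 640.8/EI
  at P: point load 49.3 at a = 7.8: Pab(L + b)/(6LEI) = 466.6/EI
  at Q: point load 49.3 at a = 7.8: Pab(L + a)/(6LEI) = 533.2/EI
  θ_P0 = 1199/EI,  θ_Q0 = 1174/EI
Flexibility coefficients: a unit moment at one end gives L/(3EI) there and L/(6EI) at the far end, so f₁₁ = f₂₂ = 4.333/EI and f₁₂ = f₂₁ = 2.167/EI.
Compatibility — zero rotation at each built-in end:
  4.333 M_P + 2.167 M_Q = 1199
  2.167 M_P + 4.333 M_Q = 1174
Solving the pair gives M_P = 188.3 kN·m and M_Q = 176.8 kN·m (hogging).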